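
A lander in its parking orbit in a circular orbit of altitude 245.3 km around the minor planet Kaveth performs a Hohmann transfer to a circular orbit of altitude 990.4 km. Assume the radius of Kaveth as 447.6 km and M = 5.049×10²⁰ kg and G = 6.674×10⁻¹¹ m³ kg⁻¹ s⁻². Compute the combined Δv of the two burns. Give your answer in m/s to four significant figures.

μ = GM = 6.674×10⁻¹¹ × 5.049×10²⁰ = 3.370×10¹⁰ m³/s².
r₁ = 447.6 + 245.3 = 692.90 km = 6.9290×10⁵ m.
r₂ = 447.6 + 990.4 = 1438.0 km = 1.4380×10⁶ m.
Transfer ellipse a_t = (r₁ + r₂)/2 = 1.065×10⁶ m.
At r₁: circular v_c1 = √(μ/r₁) = 220.5 m/s; transfer-periapsis v_p = √[μ(2/r₁ − 1/a_t)] = 256.2 m/s.
Δv₁ = v_p − v_c1 = 35.67 m/s.
At r₂: circular v_c2 = √(μ/r₂) = 153.1 m/s; transfer-apoapsis v_a = √[μ(2/r₂ − 1/a_t)] = 123.4 m/s.
Δv₂ = v_c2 − v_a = 29.63 m/s.
Total Δv = Δv₁ + Δv₂ = 65.30 m/s.

Δv_total ≈ 65.30 m/s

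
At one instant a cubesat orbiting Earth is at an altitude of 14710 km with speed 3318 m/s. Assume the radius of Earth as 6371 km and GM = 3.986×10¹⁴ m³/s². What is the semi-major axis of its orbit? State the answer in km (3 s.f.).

r = 6371 + 14710 = 21081 km = 2.108×10⁷ m.
Specific orbital energy ε = v²/2 − μ/r = (3318)²/2 − 3.986×10¹⁴/2.108×10⁷ = -1.340×10⁷ J/kg.
Since ε = −μ/(2a), a = −μ/(2ε) = 1.487×10⁷ m = 14869 km.

a ≈ 14900 km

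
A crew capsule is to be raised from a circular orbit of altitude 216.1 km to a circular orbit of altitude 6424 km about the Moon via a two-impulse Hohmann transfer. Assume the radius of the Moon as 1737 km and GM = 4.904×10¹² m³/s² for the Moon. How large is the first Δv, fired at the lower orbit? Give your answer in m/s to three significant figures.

Δv ≈ 428 m/s

r₁ = 1737 + 216.1 = 1953.1 km = 1.9531×10⁶ m.
r₂ = 1737 + 6424 = 8161.0 km = 8.1610×10⁶ m.
Transfer ellipse a_t = (r₁ + r₂)/2 = 5.057×10⁶ m.
At r₁: circular v_c1 = √(μ/r₁) = 1585 m/s; transfer-perilune v_p = √[μ(2/r₁ − 1/a_t)] = 2013 m/s.
Δv₁ = v_p − v_c1 = 428.4 m/s.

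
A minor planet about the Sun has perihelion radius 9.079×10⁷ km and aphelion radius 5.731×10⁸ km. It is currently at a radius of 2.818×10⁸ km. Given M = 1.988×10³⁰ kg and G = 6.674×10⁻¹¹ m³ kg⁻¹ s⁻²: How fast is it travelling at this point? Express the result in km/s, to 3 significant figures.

μ = GM = 6.674×10⁻¹¹ × 1.988×10³⁰ = 1.327×10²⁰ m³/s².
Semi-major axis a = (r_p + r_a)/2 = 3.3194×10⁸ km = 3.319×10¹¹ m.
Vis-viva: v² = μ(2/r − 1/a) = 1.327×10²⁰ × (7.097×10⁻¹² − 3.013×10⁻¹²) = 5.420×10⁸ m²/s².
v = 23280 m/s = 23.28 km/s.

v ≈ 23.3 km/s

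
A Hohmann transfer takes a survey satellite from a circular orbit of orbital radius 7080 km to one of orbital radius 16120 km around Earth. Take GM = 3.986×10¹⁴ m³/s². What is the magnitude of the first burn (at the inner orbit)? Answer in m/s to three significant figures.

Δv ≈ 1340 m/s

r₁ = 7080 km = 7.080×10⁶ m.
r₂ = 16120 km = 1.612×10⁷ m.
Transfer ellipse a_t = (r₁ + r₂)/2 = 1.160×10⁷ m.
At r₁: circular v_c1 = √(μ/r₁) = 7503 m/s; transfer-perigee v_p = √[μ(2/r₁ − 1/a_t)] = 8845 m/s.
Δv₁ = v_p − v_c1 = 1342 m/s.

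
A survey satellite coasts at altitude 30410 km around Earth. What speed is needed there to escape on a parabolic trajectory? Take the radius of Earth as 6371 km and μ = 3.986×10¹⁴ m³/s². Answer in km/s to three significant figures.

v_esc ≈ 4.66 km/s

r = 6371 + 30410 = 36781 km = 3.6781×10⁷ m.
Escape speed v_esc = √(2μ/r) = √(2 × 3.986×10¹⁴ / 3.678×10⁷) = √(2.167×10⁷) = 4656 m/s.
= 4.656 km/s.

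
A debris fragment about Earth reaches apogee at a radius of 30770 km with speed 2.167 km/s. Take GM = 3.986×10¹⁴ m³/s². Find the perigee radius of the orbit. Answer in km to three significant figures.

r_a = 3.077×10⁷ m.
Specific energy ε = v²/2 − μ/r = -1.061×10⁷ J/kg, so a = −μ/(2ε) = 1.879×10⁷ m.
The apsides satisfy r_p + r_a = 2a, so the perigee radius is 2a − r_a = 6.812×10⁶ m = 6811.7 km.

perigee radius ≈ 6810 km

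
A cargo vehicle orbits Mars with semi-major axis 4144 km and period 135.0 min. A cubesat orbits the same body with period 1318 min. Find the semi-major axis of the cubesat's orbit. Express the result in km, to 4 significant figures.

a₂ ≈ 18930 km

Kepler's third law: a³ ∝ T², so a₂ = a₁ (T₂/T₁)^(2/3).
T₂/T₁ = 9.763, (T₂/T₁)^(2/3) = 4.568.
a₂ = 4144 × 4.568 = 18930 km.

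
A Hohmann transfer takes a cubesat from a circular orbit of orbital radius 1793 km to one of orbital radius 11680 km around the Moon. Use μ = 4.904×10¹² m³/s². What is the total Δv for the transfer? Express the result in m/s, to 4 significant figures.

r₁ = 1793 km = 1.793×10⁶ m.
r₂ = 11680 km = 1.168×10⁷ m.
Transfer ellipse a_t = (r₁ + r₂)/2 = 6.736×10⁶ m.
At r₁: circular v_c1 = √(μ/r₁) = 1654 m/s; transfer-perilune v_p = √[μ(2/r₁ − 1/a_t)] = 2178 m/s.
Δv₁ = v_p − v_c1 = 523.8 m/s.
At r₂: circular v_c2 = √(μ/r₂) = 648.0 m/s; transfer-apolune v_a = √[μ(2/r₂ − 1/a_t)] = 334.3 m/s.
Δv₂ = v_c2 − v_a = 313.7 m/s.
Total Δv = Δv₁ + Δv₂ = 837.5 m/s.

Δv_total ≈ 837.5 m/s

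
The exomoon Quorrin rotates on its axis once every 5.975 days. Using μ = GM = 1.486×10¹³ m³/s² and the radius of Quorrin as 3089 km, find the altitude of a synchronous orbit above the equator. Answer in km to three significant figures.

h_sync ≈ 43400 km

T = 5.975 days = 5.162×10⁵ s.
A synchronous orbit has period T, so by Kepler's third law a = (μT²/4π²)^(1/3).
μT²/4π² = 1.486×10¹³ × (5.162×10⁵)² / 39.48 = 1.003×10²³ m³.
a = 4.646×10⁷ m = 46464 km.
Altitude h = a − R = 46464 − 3089 = 43375 km.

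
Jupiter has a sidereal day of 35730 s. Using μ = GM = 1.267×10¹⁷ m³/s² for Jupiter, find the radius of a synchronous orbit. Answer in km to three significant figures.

A synchronous orbit has period T, so by Kepler's third law a = (μT²/4π²)^(1/3).
μT²/4π² = 1.267×10¹⁷ × (3.573×10⁴)² / 39.48 = 4.097×10²⁴ m³.
a = 1.600×10⁸ m = 1.6002×10⁵ km.

r_sync ≈ 1.60×10⁵ km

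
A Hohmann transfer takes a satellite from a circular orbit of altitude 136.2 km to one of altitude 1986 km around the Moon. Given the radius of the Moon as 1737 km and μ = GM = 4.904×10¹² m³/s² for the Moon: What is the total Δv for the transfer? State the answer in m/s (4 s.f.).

r₁ = 1737 + 136.2 = 1873.2 km = 1.8732×10⁶ m.
r₂ = 1737 + 1986 = 3723.0 km = 3.7230×10⁶ m.
Transfer ellipse a_t = (r₁ + r₂)/2 = 2.798×10⁶ m.
At r₁: circular v_c1 = √(μ/r₁) = 1618 m/s; transfer-perilune v_p = √[μ(2/r₁ − 1/a_t)] = 1866 m/s.
Δv₁ = v_p − v_c1 = 248.4 m/s.
At r₂: circular v_c2 = √(μ/r₂) = 1148 m/s; transfer-apolune v_a = √[μ(2/r₂ − 1/a_t)] = 939.1 m/s.
Δv₂ = v_c2 − v_a = 208.6 m/s.
Total Δv = Δv₁ + Δv₂ = 457.0 m/s.

Δv_total ≈ 457.0 m/s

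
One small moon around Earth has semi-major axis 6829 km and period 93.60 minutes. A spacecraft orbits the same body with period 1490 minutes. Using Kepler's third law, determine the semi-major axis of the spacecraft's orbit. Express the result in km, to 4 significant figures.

Kepler's third law: a³ ∝ T², so a₂ = a₁ (T₂/T₁)^(2/3).
T₂/T₁ = 15.92, (T₂/T₁)^(2/3) = 6.328.
a₂ = 6829 × 6.328 = 43210 km.

a₂ ≈ 43210 km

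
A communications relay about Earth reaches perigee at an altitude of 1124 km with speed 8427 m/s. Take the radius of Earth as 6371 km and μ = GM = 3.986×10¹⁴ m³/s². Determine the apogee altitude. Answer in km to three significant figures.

r_p = 6371 + 1124 = 7495.0 km = 7.495×10⁶ m.
Specific energy ε = v²/2 − μ/r = -1.767×10⁷ J/kg, so a = −μ/(2ε) = 1.128×10⁷ m.
The apsides satisfy r_p + r_a = 2a, so the apogee radius is 2a − r_p = 1.506×10⁷ m = 15057 km.
Apogee altitude = 15057 − 6371 = 8685.7 km.

apogee altitude ≈ 8690 km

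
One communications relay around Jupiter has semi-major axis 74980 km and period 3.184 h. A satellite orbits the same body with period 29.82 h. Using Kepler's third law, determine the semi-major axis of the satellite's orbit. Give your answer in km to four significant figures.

a₂ ≈ 3.331×10⁵ km

Kepler's third law: a³ ∝ T², so a₂ = a₁ (T₂/T₁)^(2/3).
T₂/T₁ = 9.366, (T₂/T₁)^(2/3) = 4.443.
a₂ = 74980 × 4.443 = 3.331×10⁵ km.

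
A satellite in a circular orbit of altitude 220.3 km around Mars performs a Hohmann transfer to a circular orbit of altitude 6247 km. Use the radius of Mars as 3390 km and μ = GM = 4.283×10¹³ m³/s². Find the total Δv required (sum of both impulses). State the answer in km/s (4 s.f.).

Δv_total ≈ 1.262 km/s

r₁ = 3390 + 220.3 = 3610.3 km = 3.6103×10⁶ m.
r₂ = 3390 + 6247 = 9637.0 km = 9.6370×10⁶ m.
Transfer ellipse a_t = (r₁ + r₂)/2 = 6.624×10⁶ m.
At r₁: circular v_c1 = √(μ/r₁) = 3444 m/s; transfer-periapsis v_p = √[μ(2/r₁ − 1/a_t)] = 4155 m/s.
Δv₁ = v_p − v_c1 = 710.2 m/s.
At r₂: circular v_c2 = √(μ/r₂) = 2108 m/s; transfer-apoapsis v_a = √[μ(2/r₂ − 1/a_t)] = 1556 m/s.
Δv₂ = v_c2 − v_a = 551.7 m/s.
Total Δv = Δv₁ + Δv₂ = 1262 m/s = 1.262 km/s.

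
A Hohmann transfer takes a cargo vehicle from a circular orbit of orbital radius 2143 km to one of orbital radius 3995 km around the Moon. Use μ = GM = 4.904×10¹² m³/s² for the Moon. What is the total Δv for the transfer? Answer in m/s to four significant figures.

r₁ = 2143 km = 2.143×10⁶ m.
r₂ = 3995 km = 3.995×10⁶ m.
Transfer ellipse a_t = (r₁ + r₂)/2 = 3.069×10⁶ m.
At r₁: circular v_c1 = √(μ/r₁) = 1513 m/s; transfer-perilune v_p = √[μ(2/r₁ − 1/a_t)] = 1726 m/s.
Δv₁ = v_p − v_c1 = 213.2 m/s.
At r₂: circular v_c2 = √(μ/r₂) = 1108 m/s; transfer-apolune v_a = √[μ(2/r₂ − 1/a_t)] = 925.8 m/s.
Δv₂ = v_c2 − v_a = 182.1 m/s.
Total Δv = Δv₁ + Δv₂ = 395.3 m/s.

Δv_total ≈ 395.3 m/s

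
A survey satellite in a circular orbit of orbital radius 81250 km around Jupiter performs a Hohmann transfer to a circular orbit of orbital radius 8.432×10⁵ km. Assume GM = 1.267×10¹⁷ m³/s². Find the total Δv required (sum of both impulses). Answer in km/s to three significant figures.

Δv_total ≈ 21.0 km/s

r₁ = 81250 km = 8.125×10⁷ m.
r₂ = 8.432×10⁵ km = 8.432×10⁸ m.
Transfer ellipse a_t = (r₁ + r₂)/2 = 4.622×10⁸ m.
At r₁: circular v_c1 = √(μ/r₁) = 39490 m/s; transfer-perijove v_p = √[μ(2/r₁ − 1/a_t)] = 53340 m/s.
Δv₁ = v_p − v_c1 = 13850 m/s.
At r₂: circular v_c2 = √(μ/r₂) = 12260 m/s; transfer-apojove v_a = √[μ(2/r₂ − 1/a_t)] = 5139 m/s.
Δv₂ = v_c2 − v_a = 7119 m/s.
Total Δv = Δv₁ + Δv₂ = 20970 m/s = 20.97 km/s.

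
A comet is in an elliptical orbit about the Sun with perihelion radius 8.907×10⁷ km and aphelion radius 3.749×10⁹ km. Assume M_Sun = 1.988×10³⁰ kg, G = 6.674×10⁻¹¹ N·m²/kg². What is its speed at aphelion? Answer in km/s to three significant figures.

v ≈ 1.28 km/s

μ = GM = 6.674×10⁻¹¹ × 1.988×10³⁰ = 1.327×10²⁰ m³/s².
Semi-major axis a = (r_p + r_a)/2 = 1.9190×10⁹ km = 1.919×10¹² m.
Vis-viva: v² = μ(2/r − 1/a) = 1.327×10²⁰ × (5.335×10⁻¹³ − 5.211×10⁻¹³) = 1.643×10⁶ m²/s².
v = 1282 m/s = 1.282 km/s.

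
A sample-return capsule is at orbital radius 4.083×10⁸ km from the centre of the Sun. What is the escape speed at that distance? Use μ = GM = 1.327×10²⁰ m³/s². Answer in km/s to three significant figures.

r = 4.083×10⁸ km = 4.083×10¹¹ m.
Escape speed v_esc = √(2μ/r) = √(2 × 1.327×10²⁰ / 4.083×10¹¹) = √(6.500×10⁸) = 25500 m/s.
= 25.50 km/s.

v_esc ≈ 25.5 km/s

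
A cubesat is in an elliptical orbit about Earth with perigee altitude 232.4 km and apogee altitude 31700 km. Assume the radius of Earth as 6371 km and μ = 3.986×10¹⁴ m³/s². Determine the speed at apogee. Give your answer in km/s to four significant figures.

v ≈ 1.759 km/s

r_p = 6371 + 232.4 = 6603.4 km = 6.6034×10⁶ m.
r_a = 6371 + 31700 = 38071 km = 3.8071×10⁷ m.
Semi-major axis a = (r_p + r_a)/2 = 22337 km = 2.234×10⁷ m.
Vis-viva: v² = μ(2/r − 1/a) = 3.986×10¹⁴ × (5.253×10⁻⁸ − 4.477×10⁻⁸) = 3.095×10⁶ m²/s².
v = 1759 m/s = 1.759 km/s.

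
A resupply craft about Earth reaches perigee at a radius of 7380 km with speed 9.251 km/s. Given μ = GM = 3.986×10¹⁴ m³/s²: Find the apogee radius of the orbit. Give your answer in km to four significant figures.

r_p = 7.380×10⁶ m.
Specific energy ε = v²/2 − μ/r = -1.122×10⁷ J/kg, so a = −μ/(2ε) = 1.776×10⁷ m.
The apsides satisfy r_p + r_a = 2a, so the apogee radius is 2a − r_p = 2.814×10⁷ m = 28145 km.

apogee radius ≈ 28140 km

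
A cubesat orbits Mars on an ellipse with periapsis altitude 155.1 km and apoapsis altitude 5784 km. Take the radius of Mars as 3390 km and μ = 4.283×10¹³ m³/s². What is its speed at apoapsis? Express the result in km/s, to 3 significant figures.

v ≈ 1.61 km/s

r_p = 3390 + 155.1 = 3545.1 km = 3.5451×10⁶ m.
r_a = 3390 + 5784 = 9174.0 km = 9.1740×10⁶ m.
Semi-major axis a = (r_p + r_a)/2 = 6359.6 km = 6.360×10⁶ m.
Vis-viva: v² = μ(2/r − 1/a) = 4.283×10¹³ × (2.180×10⁻⁷ − 1.572×10⁻⁷) = 2.603×10⁶ m²/s².
v = 1613 m/s = 1.613 km/s.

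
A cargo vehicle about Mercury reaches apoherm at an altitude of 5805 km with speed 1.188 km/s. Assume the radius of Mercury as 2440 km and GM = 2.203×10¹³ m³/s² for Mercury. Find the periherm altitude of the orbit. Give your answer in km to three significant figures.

r_a = 2440 + 5805 = 8245.0 km = 8.245×10⁶ m.
Specific energy ε = v²/2 − μ/r = -1.966×10⁶ J/kg, so a = −μ/(2ε) = 5.602×10⁶ m.
The apsides satisfy r_p + r_a = 2a, so the periherm radius is 2a − r_a = 2.959×10⁶ m = 2959.1 km.
Periherm altitude = 2959.1 − 2440 = 519.07 km.

periherm altitude ≈ 519 km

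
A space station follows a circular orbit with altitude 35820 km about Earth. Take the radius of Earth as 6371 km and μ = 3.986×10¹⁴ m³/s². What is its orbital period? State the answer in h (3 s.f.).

T ≈ 24.0 h

r = 6371 + 35820 = 42191 km = 4.2191×10⁷ m.
Kepler's third law: T = 2π√(r³/μ) = 2π√((4.219×10⁷)³ / 3.986×10¹⁴).
r³/μ = 1.884×10⁸ s², so T = 2π × 1.373×10⁴ = 8.625×10⁴ s.
Converting: 8.625×10⁴ s ÷ 3600 = 23.96 h.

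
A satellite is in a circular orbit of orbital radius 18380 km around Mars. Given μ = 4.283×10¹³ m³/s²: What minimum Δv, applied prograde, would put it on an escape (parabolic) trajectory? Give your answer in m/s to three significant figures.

r = 18380 km = 1.838×10⁷ m.
Circular speed v_c = √(μ/r) = 1527 m/s.
Escape speed v_esc = √(2μ/r) = √2 × v_c = 2159 m/s.
Δv = v_esc − v_c = 632.3 m/s.

Δv ≈ 632 m/s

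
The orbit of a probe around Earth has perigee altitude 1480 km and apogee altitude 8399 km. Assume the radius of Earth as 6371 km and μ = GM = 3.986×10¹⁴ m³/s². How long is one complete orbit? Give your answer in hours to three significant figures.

T ≈ 3.33 hours

r_p = 6371 + 1480 = 7851.0 km = 7.8510×10⁶ m.
r_a = 6371 + 8399 = 14770 km = 1.4770×10⁷ m.
Semi-major axis a = (r_p + r_a)/2 = (7851.0 + 14770)/2 = 11310 km = 1.131×10⁷ m.
By Kepler's third law T = 2π√(a³/μ) = 2π × 1.905×10³ = 1.197×10⁴ s.
= 3.325 hours.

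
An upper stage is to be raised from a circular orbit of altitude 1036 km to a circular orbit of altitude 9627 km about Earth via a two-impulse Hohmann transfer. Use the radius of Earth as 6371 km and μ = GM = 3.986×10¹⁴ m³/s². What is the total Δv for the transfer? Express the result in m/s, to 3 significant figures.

Δv_total ≈ 2260 m/s

r₁ = 6371 + 1036 = 7407.0 km = 7.4070×10⁶ m.
r₂ = 6371 + 9627 = 15998 km = 1.5998×10⁷ m.
Transfer ellipse a_t = (r₁ + r₂)/2 = 1.170×10⁷ m.
At r₁: circular v_c1 = √(μ/r₁) = 7336 m/s; transfer-perigee v_p = √[μ(2/r₁ − 1/a_t)] = 8577 m/s.
Δv₁ = v_p − v_c1 = 1241 m/s.
At r₂: circular v_c2 = √(μ/r₂) = 4992 m/s; transfer-apogee v_a = √[μ(2/r₂ − 1/a_t)] = 3971 m/s.
Δv₂ = v_c2 − v_a = 1020 m/s.
Total Δv = Δv₁ + Δv₂ = 2262 m/s.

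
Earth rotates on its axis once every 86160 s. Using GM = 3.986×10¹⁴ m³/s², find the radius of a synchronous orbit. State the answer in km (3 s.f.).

A synchronous orbit has period T, so by Kepler's third law a = (μT²/4π²)^(1/3).
μT²/4π² = 3.986×10¹⁴ × (8.616×10⁴)² / 39.48 = 7.495×10²² m³.
a = 4.216×10⁷ m = 42163 km.

r_sync ≈ 42200 km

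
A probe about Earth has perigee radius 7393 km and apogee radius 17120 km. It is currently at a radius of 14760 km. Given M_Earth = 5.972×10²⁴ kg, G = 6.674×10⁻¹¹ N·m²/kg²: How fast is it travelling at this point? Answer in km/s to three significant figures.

v ≈ 4.64 km/s

μ = GM = 6.674×10⁻¹¹ × 5.972×10²⁴ = 3.986×10¹⁴ m³/s².
Semi-major axis a = (r_p + r_a)/2 = 12256 km = 1.226×10⁷ m.
Vis-viva: v² = μ(2/r − 1/a) = 3.986×10¹⁴ × (1.355×10⁻⁷ − 8.159×10⁻⁸) = 2.149×10⁷ m²/s².
v = 4635 m/s = 4.635 km/s.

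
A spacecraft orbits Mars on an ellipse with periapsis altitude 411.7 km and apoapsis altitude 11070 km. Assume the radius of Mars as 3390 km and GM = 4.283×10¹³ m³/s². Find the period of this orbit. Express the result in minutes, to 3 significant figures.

r_p = 3390 + 411.7 = 3801.7 km = 3.8017×10⁶ m.
r_a = 3390 + 11070 = 14460 km = 1.4460×10⁷ m.
Semi-major axis a = (r_p + r_a)/2 = (3801.7 + 14460)/2 = 9130.9 km = 9.131×10⁶ m.
By Kepler's third law T = 2π√(a³/μ) = 2π × 4.216×10³ = 2.649×10⁴ s.
= 441.5 minutes.

T ≈ 441 minutes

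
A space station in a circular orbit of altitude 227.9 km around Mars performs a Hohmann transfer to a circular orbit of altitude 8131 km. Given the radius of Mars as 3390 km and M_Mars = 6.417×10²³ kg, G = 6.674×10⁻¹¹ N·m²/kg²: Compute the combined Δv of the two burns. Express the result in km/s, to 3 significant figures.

μ = GM = 6.674×10⁻¹¹ × 6.417×10²³ = 4.283×10¹³ m³/s².
r₁ = 3390 + 227.9 = 3617.9 km = 3.6179×10⁶ m.
r₂ = 3390 + 8131 = 11521 km = 1.1521×10⁷ m.
Transfer ellipse a_t = (r₁ + r₂)/2 = 7.569×10⁶ m.
At r₁: circular v_c1 = √(μ/r₁) = 3441 m/s; transfer-periapsis v_p = √[μ(2/r₁ − 1/a_t)] = 4245 m/s.
Δv₁ = v_p − v_c1 = 804.1 m/s.
At r₂: circular v_c2 = √(μ/r₂) = 1928 m/s; transfer-apoapsis v_a = √[μ(2/r₂ − 1/a_t)] = 1333 m/s.
Δv₂ = v_c2 − v_a = 595.1 m/s.
Total Δv = Δv₁ + Δv₂ = 1399 m/s = 1.399 km/s.

Δv_total ≈ 1.40 km/s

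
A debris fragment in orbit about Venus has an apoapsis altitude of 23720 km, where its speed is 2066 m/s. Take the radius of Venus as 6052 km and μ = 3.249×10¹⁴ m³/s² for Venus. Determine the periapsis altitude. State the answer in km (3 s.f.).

periapsis altitude ≈ 1190 km

r_a = 6052 + 23720 = 29772 km = 2.977×10⁷ m.
Specific energy ε = v²/2 − μ/r = -8.779×10⁶ J/kg, so a = −μ/(2ε) = 1.850×10⁷ m.
The apsides satisfy r_p + r_a = 2a, so the periapsis radius is 2a − r_a = 7.238×10⁶ m = 7237.8 km.
Periapsis altitude = 7237.8 − 6052 = 1185.8 km.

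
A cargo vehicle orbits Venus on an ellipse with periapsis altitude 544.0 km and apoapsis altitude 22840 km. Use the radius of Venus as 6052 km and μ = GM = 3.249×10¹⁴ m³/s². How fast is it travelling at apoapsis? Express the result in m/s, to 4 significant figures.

v ≈ 2045 m/s

r_p = 6052 + 544.0 = 6596.0 km = 6.5960×10⁶ m.
r_a = 6052 + 22840 = 28892 km = 2.8892×10⁷ m.
Semi-major axis a = (r_p + r_a)/2 = 17744 km = 1.774×10⁷ m.
Vis-viva: v² = μ(2/r − 1/a) = 3.249×10¹⁴ × (6.922×10⁻⁸ − 5.636×10⁻⁸) = 4.180×10⁶ m²/s².
v = 2045 m/s.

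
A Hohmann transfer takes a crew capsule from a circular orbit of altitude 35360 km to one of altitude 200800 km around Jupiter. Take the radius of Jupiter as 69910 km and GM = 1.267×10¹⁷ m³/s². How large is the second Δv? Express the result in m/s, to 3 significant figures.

r₁ = 69910 + 35360 = 105270 km = 1.0527×10⁸ m.
r₂ = 69910 + 200800 = 270710 km = 2.7071×10⁸ m.
Transfer ellipse a_t = (r₁ + r₂)/2 = 1.880×10⁸ m.
At r₁: circular v_c1 = √(μ/r₁) = 34690 m/s; transfer-perijove v_p = √[μ(2/r₁ − 1/a_t)] = 41630 m/s.
At r₂: circular v_c2 = √(μ/r₂) = 21630 m/s; transfer-apojove v_a = √[μ(2/r₂ − 1/a_t)] = 16190 m/s.
Δv₂ = v_c2 − v_a = 5445 m/s.

Δv ≈ 5440 m/s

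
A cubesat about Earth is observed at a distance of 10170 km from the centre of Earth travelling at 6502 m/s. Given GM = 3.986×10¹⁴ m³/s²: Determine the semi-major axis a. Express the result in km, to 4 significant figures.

a ≈ 11040 km

r = 1.017×10⁷ m.
Vis-viva rearranged: 1/a = 2/r − v²/μ = 1.967×10⁻⁷ − 1.061×10⁻⁷ = 9.060×10⁻⁸ m⁻¹.
a = 1.104×10⁷ m = 11038 km.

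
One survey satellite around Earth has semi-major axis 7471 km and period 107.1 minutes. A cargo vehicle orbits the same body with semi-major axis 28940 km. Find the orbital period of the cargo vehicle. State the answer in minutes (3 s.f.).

T₂ ≈ 817 minutes

Kepler's third law: T² ∝ a³, so T₂ = T₁ (a₂/a₁)^(3/2).
a₂/a₁ = 3.874, (a₂/a₁)^(3/2) = 7.624.
T₂ = 107.1 × 7.624 = 816.5 minutes.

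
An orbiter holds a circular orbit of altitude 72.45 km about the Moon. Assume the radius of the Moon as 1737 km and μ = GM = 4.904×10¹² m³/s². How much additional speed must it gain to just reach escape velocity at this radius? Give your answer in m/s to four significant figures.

r = 1737 + 72.45 = 1809.5 km = 1.8094×10⁶ m.
Circular speed v_c = √(μ/r) = 1646 m/s.
Escape speed v_esc = √(2μ/r) = √2 × v_c = 2328 m/s.
Δv = v_esc − v_c = 681.9 m/s.

Δv ≈ 681.9 m/s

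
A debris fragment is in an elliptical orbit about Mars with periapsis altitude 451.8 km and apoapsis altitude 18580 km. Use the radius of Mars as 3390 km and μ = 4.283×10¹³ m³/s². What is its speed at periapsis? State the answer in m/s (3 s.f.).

v ≈ 4360 m/s

r_p = 3390 + 451.8 = 3841.8 km = 3.8418×10⁶ m.
r_a = 3390 + 18580 = 21970 km = 2.1970×10⁷ m.
Semi-major axis a = (r_p + r_a)/2 = 12906 km = 1.291×10⁷ m.
Vis-viva: v² = μ(2/r − 1/a) = 4.283×10¹³ × (5.206×10⁻⁷ − 7.748×10⁻⁸) = 1.898×10⁷ m²/s².
v = 4356 m/s.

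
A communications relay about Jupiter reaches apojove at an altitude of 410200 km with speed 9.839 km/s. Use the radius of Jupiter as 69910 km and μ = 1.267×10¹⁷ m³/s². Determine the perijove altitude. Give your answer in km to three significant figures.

perijove altitude ≈ 37900 km

r_a = 69910 + 410200 = 4.8011×10⁵ km = 4.801×10⁸ m.
Specific energy ε = v²/2 − μ/r = -2.155×10⁸ J/kg, so a = −μ/(2ε) = 2.940×10⁸ m.
The apsides satisfy r_p + r_a = 2a, so the perijove radius is 2a − r_a = 1.078×10⁸ m = 1.0784×10⁵ km.
Perijove altitude = 1.0784×10⁵ − 69910 = 37929 km.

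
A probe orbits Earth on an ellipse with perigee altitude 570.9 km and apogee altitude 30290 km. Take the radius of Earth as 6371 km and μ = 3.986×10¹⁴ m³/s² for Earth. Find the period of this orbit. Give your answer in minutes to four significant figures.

T ≈ 533.9 minutes

r_p = 6371 + 570.9 = 6941.9 km = 6.9419×10⁶ m.
r_a = 6371 + 30290 = 36661 km = 3.6661×10⁷ m.
Semi-major axis a = (r_p + r_a)/2 = (6941.9 + 36661)/2 = 21801 km = 2.180×10⁷ m.
By Kepler's third law T = 2π√(a³/μ) = 2π × 5.099×10³ = 3.204×10⁴ s.
= 533.9 minutes.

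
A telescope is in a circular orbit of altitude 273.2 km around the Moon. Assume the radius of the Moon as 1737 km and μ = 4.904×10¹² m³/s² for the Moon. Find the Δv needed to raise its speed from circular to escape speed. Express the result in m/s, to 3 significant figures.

Δv ≈ 647 m/s

r = 1737 + 273.2 = 2010.2 km = 2.0102×10⁶ m.
Circular speed v_c = √(μ/r) = 1562 m/s.
Escape speed v_esc = √(2μ/r) = √2 × v_c = 2209 m/s.
Δv = v_esc − v_c = 647.0 m/s.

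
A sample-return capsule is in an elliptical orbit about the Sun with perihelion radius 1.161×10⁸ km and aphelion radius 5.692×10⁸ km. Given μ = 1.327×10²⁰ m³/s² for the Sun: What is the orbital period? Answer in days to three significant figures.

T ≈ 1270 days

Semi-major axis a = (r_p + r_a)/2 = (1.1610×10⁸ + 5.6920×10⁸)/2 = 3.4265×10⁸ km = 3.426×10¹¹ m.
By Kepler's third law T = 2π√(a³/μ) = 2π × 1.741×10⁷ = 1.094×10⁸ s.
= 1266 days.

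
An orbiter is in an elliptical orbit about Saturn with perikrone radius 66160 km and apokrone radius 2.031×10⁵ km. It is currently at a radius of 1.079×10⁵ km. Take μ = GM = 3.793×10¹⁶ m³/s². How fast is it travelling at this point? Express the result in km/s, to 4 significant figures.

Semi-major axis a = (r_p + r_a)/2 = 1.3463×10⁵ km = 1.346×10⁸ m.
Vis-viva: v² = μ(2/r − 1/a) = 3.793×10¹⁶ × (1.854×10⁻⁸ − 7.428×10⁻⁹) = 4.213×10⁸ m²/s².
v = 20530 m/s = 20.53 km/s.

v ≈ 20.53 km/s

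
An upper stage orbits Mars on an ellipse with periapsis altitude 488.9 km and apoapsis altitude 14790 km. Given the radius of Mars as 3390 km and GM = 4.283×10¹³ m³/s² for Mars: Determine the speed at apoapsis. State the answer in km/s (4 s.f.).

r_p = 3390 + 488.9 = 3878.9 km = 3.8789×10⁶ m.
r_a = 3390 + 14790 = 18180 km = 1.8180×10⁷ m.
Semi-major axis a = (r_p + r_a)/2 = 11029 km = 1.103×10⁷ m.
Vis-viva: v² = μ(2/r − 1/a) = 4.283×10¹³ × (1.100×10⁻⁷ − 9.067×10⁻⁸) = 8.285×10⁵ m²/s².
v = 910.2 m/s = 0.9102 km/s.

v ≈ 0.9102 km/s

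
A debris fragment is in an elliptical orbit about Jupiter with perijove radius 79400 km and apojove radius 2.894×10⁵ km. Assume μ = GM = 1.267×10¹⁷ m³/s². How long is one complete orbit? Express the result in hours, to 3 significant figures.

Semi-major axis a = (r_p + r_a)/2 = (79400 + 2.8940×10⁵)/2 = 1.8440×10⁵ km = 1.844×10⁸ m.
By Kepler's third law T = 2π√(a³/μ) = 2π × 7.035×10³ = 4.420×10⁴ s.
= 12.28 hours.

T ≈ 12.3 hours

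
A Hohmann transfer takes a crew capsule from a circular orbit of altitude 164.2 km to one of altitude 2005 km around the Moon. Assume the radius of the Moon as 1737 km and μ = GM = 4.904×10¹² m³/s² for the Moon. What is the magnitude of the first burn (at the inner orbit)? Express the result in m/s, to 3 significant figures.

r₁ = 1737 + 164.2 = 1901.2 km = 1.9012×10⁶ m.
r₂ = 1737 + 2005 = 3742.0 km = 3.7420×10⁶ m.
Transfer ellipse a_t = (r₁ + r₂)/2 = 2.822×10⁶ m.
At r₁: circular v_c1 = √(μ/r₁) = 1606 m/s; transfer-perilune v_p = √[μ(2/r₁ − 1/a_t)] = 1850 m/s.
Δv₁ = v_p − v_c1 = 243.5 m/s.

Δv ≈ 243 m/s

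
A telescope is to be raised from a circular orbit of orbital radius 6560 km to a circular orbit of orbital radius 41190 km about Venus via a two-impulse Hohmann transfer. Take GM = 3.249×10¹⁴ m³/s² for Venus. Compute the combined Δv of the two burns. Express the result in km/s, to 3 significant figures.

Δv_total ≈ 3.54 km/s

r₁ = 6560 km = 6.560×10⁶ m.
r₂ = 41190 km = 4.119×10⁷ m.
Transfer ellipse a_t = (r₁ + r₂)/2 = 2.388×10⁷ m.
At r₁: circular v_c1 = √(μ/r₁) = 7038 m/s; transfer-periapsis v_p = √[μ(2/r₁ − 1/a_t)] = 9244 m/s.
Δv₁ = v_p − v_c1 = 2206 m/s.
At r₂: circular v_c2 = √(μ/r₂) = 2809 m/s; transfer-apoapsis v_a = √[μ(2/r₂ − 1/a_t)] = 1472 m/s.
Δv₂ = v_c2 − v_a = 1336 m/s.
Total Δv = Δv₁ + Δv₂ = 3543 m/s = 3.543 km/s.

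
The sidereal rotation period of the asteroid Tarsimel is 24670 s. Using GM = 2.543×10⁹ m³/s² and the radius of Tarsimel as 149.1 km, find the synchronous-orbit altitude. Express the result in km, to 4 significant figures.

h_sync ≈ 190.6 km

A synchronous orbit has period T, so by Kepler's third law a = (μT²/4π²)^(1/3).
μT²/4π² = 2.543×10⁹ × (2.467×10⁴)² / 39.48 = 3.920×10¹⁶ m³.
a = 3.397×10⁵ m = 339.71 km.
Altitude h = a − R = 339.71 − 149.1 = 190.61 km.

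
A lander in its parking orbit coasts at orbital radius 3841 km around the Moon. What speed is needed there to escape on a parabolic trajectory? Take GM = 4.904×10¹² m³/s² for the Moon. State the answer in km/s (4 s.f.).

r = 3841 km = 3.841×10⁶ m.
Escape speed v_esc = √(2μ/r) = √(2 × 4.904×10¹² / 3.841×10⁶) = √(2.554×10⁶) = 1598 m/s.
= 1.598 km/s.

v_esc ≈ 1.598 km/s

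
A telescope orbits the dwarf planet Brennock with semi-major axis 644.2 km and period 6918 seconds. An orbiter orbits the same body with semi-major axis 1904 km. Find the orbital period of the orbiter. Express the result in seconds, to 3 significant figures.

T₂ ≈ 35200 seconds

Kepler's third law: T² ∝ a³, so T₂ = T₁ (a₂/a₁)^(3/2).
a₂/a₁ = 2.956, (a₂/a₁)^(3/2) = 5.081.
T₂ = 6918 × 5.081 = 35150 seconds.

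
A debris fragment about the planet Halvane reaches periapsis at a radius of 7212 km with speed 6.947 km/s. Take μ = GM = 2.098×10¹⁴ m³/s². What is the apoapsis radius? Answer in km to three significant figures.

r_p = 7.212×10⁶ m.
Specific energy ε = v²/2 − μ/r = -4.960×10⁶ J/kg, so a = −μ/(2ε) = 2.115×10⁷ m.
The apsides satisfy r_p + r_a = 2a, so the apoapsis radius is 2a − r_p = 3.509×10⁷ m = 35086 km.

apoapsis radius ≈ 35100 km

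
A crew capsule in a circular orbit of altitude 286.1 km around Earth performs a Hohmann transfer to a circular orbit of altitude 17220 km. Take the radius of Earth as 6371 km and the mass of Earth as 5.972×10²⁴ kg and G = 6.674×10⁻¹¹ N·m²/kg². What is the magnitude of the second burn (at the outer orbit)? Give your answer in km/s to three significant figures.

μ = GM = 6.674×10⁻¹¹ × 5.972×10²⁴ = 3.986×10¹⁴ m³/s².
r₁ = 6371 + 286.1 = 6657.1 km = 6.6571×10⁶ m.
r₂ = 6371 + 17220 = 23591 km = 2.3591×10⁷ m.
Transfer ellipse a_t = (r₁ + r₂)/2 = 1.512×10⁷ m.
At r₁: circular v_c1 = √(μ/r₁) = 7738 m/s; transfer-perigee v_p = √[μ(2/r₁ − 1/a_t)] = 9664 m/s.
At r₂: circular v_c2 = √(μ/r₂) = 4110 m/s; transfer-apogee v_a = √[μ(2/r₂ − 1/a_t)] = 2727 m/s.
Δv₂ = v_c2 − v_a = 1383 m/s.
= 1.383 km/s.

Δv ≈ 1.38 km/s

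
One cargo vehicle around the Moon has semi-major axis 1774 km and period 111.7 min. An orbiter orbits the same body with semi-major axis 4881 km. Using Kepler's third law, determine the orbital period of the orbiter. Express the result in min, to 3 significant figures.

T₂ ≈ 510 min

Kepler's third law: T² ∝ a³, so T₂ = T₁ (a₂/a₁)^(3/2).
a₂/a₁ = 2.751, (a₂/a₁)^(3/2) = 4.564.
T₂ = 111.7 × 4.564 = 509.8 min.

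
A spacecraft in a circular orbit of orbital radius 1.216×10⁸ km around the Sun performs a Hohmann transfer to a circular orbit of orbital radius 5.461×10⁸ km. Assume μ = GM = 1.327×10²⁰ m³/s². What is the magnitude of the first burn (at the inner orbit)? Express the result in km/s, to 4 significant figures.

r₁ = 1.216×10⁸ km = 1.216×10¹¹ m.
r₂ = 5.461×10⁸ km = 5.461×10¹¹ m.
Transfer ellipse a_t = (r₁ + r₂)/2 = 3.338×10¹¹ m.
At r₁: circular v_c1 = √(μ/r₁) = 33030 m/s; transfer-perihelion v_p = √[μ(2/r₁ − 1/a_t)] = 42250 m/s.
Δv₁ = v_p − v_c1 = 9216 m/s.
= 9.216 km/s.

Δv ≈ 9.216 km/s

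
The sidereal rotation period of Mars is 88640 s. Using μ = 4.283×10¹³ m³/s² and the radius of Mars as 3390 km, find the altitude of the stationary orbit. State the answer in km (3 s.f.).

A synchronous orbit has period T, so by Kepler's third law a = (μT²/4π²)^(1/3).
μT²/4π² = 4.283×10¹³ × (8.864×10⁴)² / 39.48 = 8.524×10²¹ m³.
a = 2.043×10⁷ m = 20428 km.
Altitude h = a − R = 20428 − 3390 = 17038 km.

h_sync ≈ 17000 km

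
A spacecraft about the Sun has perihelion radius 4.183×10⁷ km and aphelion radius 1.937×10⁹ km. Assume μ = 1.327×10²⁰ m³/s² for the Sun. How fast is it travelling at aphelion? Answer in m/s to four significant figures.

Semi-major axis a = (r_p + r_a)/2 = 9.8942×10⁸ km = 9.894×10¹¹ m.
Vis-viva: v² = μ(2/r − 1/a) = 1.327×10²⁰ × (1.033×10⁻¹² − 1.011×10⁻¹²) = 2.896×10⁶ m²/s².
v = 1702 m/s.

v ≈ 1702 m/s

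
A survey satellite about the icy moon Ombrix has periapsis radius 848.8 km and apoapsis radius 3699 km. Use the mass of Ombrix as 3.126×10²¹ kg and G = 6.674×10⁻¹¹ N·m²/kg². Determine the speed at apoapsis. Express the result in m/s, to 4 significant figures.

μ = GM = 6.674×10⁻¹¹ × 3.126×10²¹ = 2.086×10¹¹ m³/s².
Semi-major axis a = (r_p + r_a)/2 = 2273.9 km = 2.274×10⁶ m.
Vis-viva: v² = μ(2/r − 1/a) = 2.086×10¹¹ × (5.407×10⁻⁷ − 4.398×10⁻⁷) = 2.105×10⁴ m²/s².
v = 145.1 m/s.

v ≈ 145.1 m/s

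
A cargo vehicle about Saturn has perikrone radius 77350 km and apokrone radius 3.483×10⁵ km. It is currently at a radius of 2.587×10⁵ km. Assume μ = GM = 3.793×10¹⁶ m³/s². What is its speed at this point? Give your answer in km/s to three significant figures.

v ≈ 10.7 km/s

Semi-major axis a = (r_p + r_a)/2 = 2.1282×10⁵ km = 2.128×10⁸ m.
Vis-viva: v² = μ(2/r − 1/a) = 3.793×10¹⁶ × (7.731×10⁻⁹ − 4.699×10⁻⁹) = 1.150×10⁸ m²/s².
v = 10720 m/s = 10.72 km/s.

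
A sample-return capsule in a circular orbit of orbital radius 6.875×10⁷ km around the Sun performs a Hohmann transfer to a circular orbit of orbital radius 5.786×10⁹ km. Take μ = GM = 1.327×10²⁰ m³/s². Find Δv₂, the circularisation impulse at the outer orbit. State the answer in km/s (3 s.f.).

Δv ≈ 4.06 km/s

r₁ = 6.875×10⁷ km = 6.875×10¹⁰ m.
r₂ = 5.786×10⁹ km = 5.786×10¹² m.
Transfer ellipse a_t = (r₁ + r₂)/2 = 2.927×10¹² m.
At r₁: circular v_c1 = √(μ/r₁) = 43930 m/s; transfer-perihelion v_p = √[μ(2/r₁ − 1/a_t)] = 61770 m/s.
At r₂: circular v_c2 = √(μ/r₂) = 4789 m/s; transfer-aphelion v_a = √[μ(2/r₂ − 1/a_t)] = 733.9 m/s.
Δv₂ = v_c2 − v_a = 4055 m/s.
= 4.055 km/s.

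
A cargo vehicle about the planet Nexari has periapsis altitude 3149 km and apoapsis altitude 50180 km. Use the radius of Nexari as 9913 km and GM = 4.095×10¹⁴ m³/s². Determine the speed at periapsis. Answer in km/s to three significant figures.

r_p = 9913 + 3149 = 13062 km = 1.3062×10⁷ m.
r_a = 9913 + 50180 = 60093 km = 6.0093×10⁷ m.
Semi-major axis a = (r_p + r_a)/2 = 36578 km = 3.658×10⁷ m.
Vis-viva: v² = μ(2/r − 1/a) = 4.095×10¹⁴ × (1.531×10⁻⁷ − 2.734×10⁻⁸) = 5.151×10⁷ m²/s².
v = 7177 m/s = 7.177 km/s.

v ≈ 7.18 km/s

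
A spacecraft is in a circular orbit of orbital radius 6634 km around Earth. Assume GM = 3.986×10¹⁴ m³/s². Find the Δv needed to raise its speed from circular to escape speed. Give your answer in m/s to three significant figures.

Δv ≈ 3210 m/s

r = 6634 km = 6.634×10⁶ m.
Circular speed v_c = √(μ/r) = 7751 m/s.
Escape speed v_esc = √(2μ/r) = √2 × v_c = 10960 m/s.
Δv = v_esc − v_c = 3211 m/s.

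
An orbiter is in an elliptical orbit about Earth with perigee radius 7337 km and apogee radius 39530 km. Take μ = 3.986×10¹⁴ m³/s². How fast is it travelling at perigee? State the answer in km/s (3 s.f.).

Semi-major axis a = (r_p + r_a)/2 = 23434 km = 2.343×10⁷ m.
Vis-viva: v² = μ(2/r − 1/a) = 3.986×10¹⁴ × (2.726×10⁻⁷ − 4.267×10⁻⁸) = 9.164×10⁷ m²/s².
v = 9573 m/s = 9.573 km/s.

v ≈ 9.57 km/s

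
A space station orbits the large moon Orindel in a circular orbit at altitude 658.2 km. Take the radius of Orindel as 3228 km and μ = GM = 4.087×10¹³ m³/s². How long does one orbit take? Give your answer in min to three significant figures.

r = 3228 + 658.2 = 3886.2 km = 3.8862×10⁶ m.
Kepler's third law: T = 2π√(r³/μ) = 2π√((3.886×10⁶)³ / 4.087×10¹³).
r³/μ = 1.436×10⁶ s², so T = 2π × 1.198×10³ = 7.529×10³ s.
Converting: 7.529×10³ s ÷ 60.00 = 125.5 min.

T ≈ 125 min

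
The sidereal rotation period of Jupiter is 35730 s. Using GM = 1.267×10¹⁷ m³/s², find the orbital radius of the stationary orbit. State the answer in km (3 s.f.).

r_sync ≈ 1.60×10⁵ km

A synchronous orbit has period T, so by Kepler's third law a = (μT²/4π²)^(1/3).
μT²/4π² = 1.267×10¹⁷ × (3.573×10⁴)² / 39.48 = 4.097×10²⁴ m³.
a = 1.600×10⁸ m = 1.6002×10⁵ km.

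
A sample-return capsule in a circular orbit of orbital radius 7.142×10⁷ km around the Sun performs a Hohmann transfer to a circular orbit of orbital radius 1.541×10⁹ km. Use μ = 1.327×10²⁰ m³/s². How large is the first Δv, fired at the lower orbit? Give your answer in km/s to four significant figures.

r₁ = 7.142×10⁷ km = 7.142×10¹⁰ m.
r₂ = 1.541×10⁹ km = 1.541×10¹² m.
Transfer ellipse a_t = (r₁ + r₂)/2 = 8.062×10¹¹ m.
At r₁: circular v_c1 = √(μ/r₁) = 43100 m/s; transfer-perihelion v_p = √[μ(2/r₁ − 1/a_t)] = 59590 m/s.
Δv₁ = v_p − v_c1 = 16490 m/s.
= 16.49 km/s.

Δv ≈ 16.49 km/s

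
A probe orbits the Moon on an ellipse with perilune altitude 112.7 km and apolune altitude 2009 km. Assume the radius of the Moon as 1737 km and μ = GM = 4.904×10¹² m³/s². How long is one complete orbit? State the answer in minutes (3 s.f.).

r_p = 1737 + 112.7 = 1849.7 km = 1.8497×10⁶ m.
r_a = 1737 + 2009 = 3746.0 km = 3.7460×10⁶ m.
Semi-major axis a = (r_p + r_a)/2 = (1849.7 + 3746.0)/2 = 2797.8 km = 2.798×10⁶ m.
By Kepler's third law T = 2π√(a³/μ) = 2π × 2.113×10³ = 1.328×10⁴ s.
= 221.3 minutes.

T ≈ 221 minutes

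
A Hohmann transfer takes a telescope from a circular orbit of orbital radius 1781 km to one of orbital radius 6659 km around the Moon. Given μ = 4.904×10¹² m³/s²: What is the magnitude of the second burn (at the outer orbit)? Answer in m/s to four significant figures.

Δv ≈ 300.7 m/s

r₁ = 1781 km = 1.781×10⁶ m.
r₂ = 6659 km = 6.659×10⁶ m.
Transfer ellipse a_t = (r₁ + r₂)/2 = 4.220×10⁶ m.
At r₁: circular v_c1 = √(μ/r₁) = 1659 m/s; transfer-perilune v_p = √[μ(2/r₁ − 1/a_t)] = 2084 m/s.
At r₂: circular v_c2 = √(μ/r₂) = 858.2 m/s; transfer-apolune v_a = √[μ(2/r₂ − 1/a_t)] = 557.5 m/s.
Δv₂ = v_c2 − v_a = 300.7 m/s.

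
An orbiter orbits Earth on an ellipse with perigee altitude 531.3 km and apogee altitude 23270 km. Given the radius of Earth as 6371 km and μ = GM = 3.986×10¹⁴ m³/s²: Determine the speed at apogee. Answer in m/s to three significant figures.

r_p = 6371 + 531.3 = 6902.3 km = 6.9023×10⁶ m.
r_a = 6371 + 23270 = 29641 km = 2.9641×10⁷ m.
Semi-major axis a = (r_p + r_a)/2 = 18272 km = 1.827×10⁷ m.
Vis-viva: v² = μ(2/r − 1/a) = 3.986×10¹⁴ × (6.747×10⁻⁸ − 5.473×10⁻⁸) = 5.080×10⁶ m²/s².
v = 2254 m/s.

v ≈ 2250 m/s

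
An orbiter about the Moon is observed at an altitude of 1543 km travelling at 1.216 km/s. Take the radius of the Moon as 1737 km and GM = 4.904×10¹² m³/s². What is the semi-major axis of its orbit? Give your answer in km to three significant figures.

a ≈ 3240 km

r = 1737 + 1543 = 3280.0 km = 3.280×10⁶ m.
Vis-viva rearranged: 1/a = 2/r − v²/μ = 6.098×10⁻⁷ − 3.015×10⁻⁷ = 3.082×10⁻⁷ m⁻¹.
a = 3.244×10⁶ m = 3244.3 km.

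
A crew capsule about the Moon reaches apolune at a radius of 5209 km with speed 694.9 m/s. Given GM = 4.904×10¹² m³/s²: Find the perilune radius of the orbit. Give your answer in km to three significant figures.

perilune radius ≈ 1800 km

r_a = 5.209×10⁶ m.
Specific energy ε = v²/2 − μ/r = -7.000×10⁵ J/kg, so a = −μ/(2ε) = 3.503×10⁶ m.
The apsides satisfy r_p + r_a = 2a, so the perilune radius is 2a − r_a = 1.797×10⁶ m = 1796.7 km.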